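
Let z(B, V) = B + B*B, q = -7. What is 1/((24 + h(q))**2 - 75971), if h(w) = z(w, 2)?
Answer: -1/71615 ≈ -1.3964e-5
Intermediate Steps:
z(B, V) = B + B**2
h(w) = w*(1 + w)
1/((24 + h(q))**2 - 75971) = 1/((24 - 7*(1 - 7))**2 - 75971) = 1/((24 - 7*(-6))**2 - 75971) = 1/((24 + 42)**2 - 75971) = 1/(66**2 - 75971) = 1/(4356 - 75971) = 1/(-71615) = -1/71615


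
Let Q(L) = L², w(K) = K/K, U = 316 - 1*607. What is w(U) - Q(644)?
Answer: -414735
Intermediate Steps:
U = -291 (U = 316 - 607 = -291)
w(K) = 1
w(U) - Q(644) = 1 - 1*644² = 1 - 1*414736 = 1 - 414736 = -414735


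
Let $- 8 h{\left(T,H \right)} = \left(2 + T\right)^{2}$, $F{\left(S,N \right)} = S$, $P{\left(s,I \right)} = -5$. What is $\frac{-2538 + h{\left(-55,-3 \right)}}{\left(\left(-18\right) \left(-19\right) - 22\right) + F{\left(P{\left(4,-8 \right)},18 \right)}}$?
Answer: $- \frac{23113}{2520} \approx -9.1718$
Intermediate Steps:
$h{\left(T,H \right)} = - \frac{\left(2 + T\right)^{2}}{8}$
$\frac{-2538 + h{\left(-55,-3 \right)}}{\left(\left(-18\right) \left(-19\right) - 22\right) + F{\left(P{\left(4,-8 \right)},18 \right)}} = \frac{-2538 - \frac{\left(2 - 55\right)^{2}}{8}}{\left(\left(-18\right) \left(-19\right) - 22\right) - 5} = \frac{-2538 - \frac{\left(-53\right)^{2}}{8}}{\left(342 - 22\right) - 5} = \frac{-2538 - \frac{2809}{8}}{320 - 5} = \frac{-2538 - \frac{2809}{8}}{315} = \left(- \frac{23113}{8}\right) \frac{1}{315} = - \frac{23113}{2520}$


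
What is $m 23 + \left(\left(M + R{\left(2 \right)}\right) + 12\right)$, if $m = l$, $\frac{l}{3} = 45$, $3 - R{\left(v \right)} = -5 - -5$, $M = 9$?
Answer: $3129$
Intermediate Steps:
$R{\left(v \right)} = 3$ ($R{\left(v \right)} = 3 - \left(-5 - -5\right) = 3 - \left(-5 + 5\right) = 3 - 0 = 3 + 0 = 3$)
$l = 135$ ($l = 3 \cdot 45 = 135$)
$m = 135$
$m 23 + \left(\left(M + R{\left(2 \right)}\right) + 12\right) = 135 \cdot 23 + \left(\left(9 + 3\right) + 12\right) = 3105 + \left(12 + 12\right) = 3105 + 24 = 3129$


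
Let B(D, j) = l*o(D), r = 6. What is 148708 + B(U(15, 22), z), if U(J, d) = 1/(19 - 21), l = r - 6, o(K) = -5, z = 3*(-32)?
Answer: 148708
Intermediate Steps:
z = -96
l = 0 (l = 6 - 6 = 0)
U(J, d) = -½ (U(J, d) = 1/(-2) = -½)
B(D, j) = 0 (B(D, j) = 0*(-5) = 0)
148708 + B(U(15, 22), z) = 148708 + 0 = 148708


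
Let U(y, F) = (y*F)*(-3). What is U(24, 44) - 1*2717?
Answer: -5885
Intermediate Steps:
U(y, F) = -3*F*y (U(y, F) = (F*y)*(-3) = -3*F*y)
U(24, 44) - 1*2717 = -3*44*24 - 1*2717 = -3168 - 2717 = -5885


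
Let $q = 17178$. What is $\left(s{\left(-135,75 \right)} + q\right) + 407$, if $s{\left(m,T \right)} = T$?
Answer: $17660$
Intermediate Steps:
$\left(s{\left(-135,75 \right)} + q\right) + 407 = \left(75 + 17178\right) + 407 = 17253 + 407 = 17660$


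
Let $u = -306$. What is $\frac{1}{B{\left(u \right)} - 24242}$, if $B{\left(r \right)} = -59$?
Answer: $- \frac{1}{24301} \approx -4.1151 \cdot 10^{-5}$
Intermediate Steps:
$\frac{1}{B{\left(u \right)} - 24242} = \frac{1}{-59 - 24242} = \frac{1}{-24301} = - \frac{1}{24301}$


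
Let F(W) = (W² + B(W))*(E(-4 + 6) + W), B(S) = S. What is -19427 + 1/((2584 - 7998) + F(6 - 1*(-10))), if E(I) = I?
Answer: -10063187/518 ≈ -19427.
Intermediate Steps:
F(W) = (2 + W)*(W + W²) (F(W) = (W² + W)*((-4 + 6) + W) = (W + W²)*(2 + W) = (2 + W)*(W + W²))
-19427 + 1/((2584 - 7998) + F(6 - 1*(-10))) = -19427 + 1/((2584 - 7998) + (6 - 1*(-10))*(2 + (6 - 1*(-10))² + 3*(6 - 1*(-10)))) = -19427 + 1/(-5414 + (6 + 10)*(2 + (6 + 10)² + 3*(6 + 10))) = -19427 + 1/(-5414 + 16*(2 + 16² + 3*16)) = -19427 + 1/(-5414 + 16*(2 + 256 + 48)) = -19427 + 1/(-5414 + 16*306) = -19427 + 1/(-5414 + 4896) = -19427 + 1/(-518) = -19427 - 1/518 = -10063187/518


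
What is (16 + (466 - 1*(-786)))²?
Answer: 1607824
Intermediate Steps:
(16 + (466 - 1*(-786)))² = (16 + (466 + 786))² = (16 + 1252)² = 1268² = 1607824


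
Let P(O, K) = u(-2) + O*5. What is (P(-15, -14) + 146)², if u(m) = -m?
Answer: 5329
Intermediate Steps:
P(O, K) = 2 + 5*O (P(O, K) = -1*(-2) + O*5 = 2 + 5*O)
(P(-15, -14) + 146)² = ((2 + 5*(-15)) + 146)² = ((2 - 75) + 146)² = (-73 + 146)² = 73² = 5329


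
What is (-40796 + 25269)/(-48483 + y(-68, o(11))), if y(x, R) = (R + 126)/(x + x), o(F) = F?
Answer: 2111672/6593825 ≈ 0.32025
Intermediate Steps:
y(x, R) = (126 + R)/(2*x) (y(x, R) = (126 + R)/((2*x)) = (126 + R)*(1/(2*x)) = (126 + R)/(2*x))
(-40796 + 25269)/(-48483 + y(-68, o(11))) = (-40796 + 25269)/(-48483 + (½)*(126 + 11)/(-68)) = -15527/(-48483 + (½)*(-1/68)*137) = -15527/(-48483 - 137/136) = -15527/(-6593825/136) = -15527*(-136/6593825) = 2111672/6593825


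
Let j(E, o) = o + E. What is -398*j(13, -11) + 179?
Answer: -617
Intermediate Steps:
j(E, o) = E + o
-398*j(13, -11) + 179 = -398*(13 - 11) + 179 = -398*2 + 179 = -796 + 179 = -617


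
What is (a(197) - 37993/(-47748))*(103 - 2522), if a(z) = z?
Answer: -22845880231/47748 ≈ -4.7847e+5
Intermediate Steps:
(a(197) - 37993/(-47748))*(103 - 2522) = (197 - 37993/(-47748))*(103 - 2522) = (197 - 37993*(-1/47748))*(-2419) = (197 + 37993/47748)*(-2419) = (9444349/47748)*(-2419) = -22845880231/47748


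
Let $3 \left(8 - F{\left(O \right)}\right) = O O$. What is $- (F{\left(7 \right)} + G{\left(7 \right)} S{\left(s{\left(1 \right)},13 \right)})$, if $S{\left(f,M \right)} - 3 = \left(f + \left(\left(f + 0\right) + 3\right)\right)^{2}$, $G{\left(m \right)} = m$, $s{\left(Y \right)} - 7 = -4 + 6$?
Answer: $- \frac{9299}{3} \approx -3099.7$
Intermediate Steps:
$F{\left(O \right)} = 8 - \frac{O^{2}}{3}$ ($F{\left(O \right)} = 8 - \frac{O O}{3} = 8 - \frac{O^{2}}{3}$)
$s{\left(Y \right)} = 9$ ($s{\left(Y \right)} = 7 + \left(-4 + 6\right) = 7 + 2 = 9$)
$S{\left(f,M \right)} = 3 + \left(3 + 2 f\right)^{2}$ ($S{\left(f,M \right)} = 3 + \left(f + \left(\left(f + 0\right) + 3\right)\right)^{2} = 3 + \left(f + \left(f + 3\right)\right)^{2} = 3 + \left(f + \left(3 + f\right)\right)^{2} = 3 + \left(3 + 2 f\right)^{2}$)
$- (F{\left(7 \right)} + G{\left(7 \right)} S{\left(s{\left(1 \right)},13 \right)}) = - (\left(8 - \frac{7^{2}}{3}\right) + 7 \left(3 + \left(3 + 2 \cdot 9\right)^{2}\right)) = - (\left(8 - \frac{49}{3}\right) + 7 \left(3 + \left(3 + 18\right)^{2}\right)) = - (\left(8 - \frac{49}{3}\right) + 7 \left(3 + 21^{2}\right)) = - (- \frac{25}{3} + 7 \left(3 + 441\right)) = - (- \frac{25}{3} + 7 \cdot 444) = - (- \frac{25}{3} + 3108) = \left(-1\right) \frac{9299}{3} = - \frac{9299}{3}$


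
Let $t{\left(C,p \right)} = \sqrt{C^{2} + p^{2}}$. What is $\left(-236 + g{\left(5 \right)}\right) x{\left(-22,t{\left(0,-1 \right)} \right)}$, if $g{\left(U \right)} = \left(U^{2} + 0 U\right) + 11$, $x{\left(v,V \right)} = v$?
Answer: $4400$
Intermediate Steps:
$g{\left(U \right)} = 11 + U^{2}$ ($g{\left(U \right)} = \left(U^{2} + 0\right) + 11 = U^{2} + 11 = 11 + U^{2}$)
$\left(-236 + g{\left(5 \right)}\right) x{\left(-22,t{\left(0,-1 \right)} \right)} = \left(-236 + \left(11 + 5^{2}\right)\right) \left(-22\right) = \left(-236 + \left(11 + 25\right)\right) \left(-22\right) = \left(-236 + 36\right) \left(-22\right) = \left(-200\right) \left(-22\right) = 4400$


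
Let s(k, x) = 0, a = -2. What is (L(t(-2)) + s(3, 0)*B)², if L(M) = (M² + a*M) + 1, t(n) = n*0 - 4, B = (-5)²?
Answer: 625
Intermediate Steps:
B = 25
t(n) = -4 (t(n) = 0 - 4 = -4)
L(M) = 1 + M² - 2*M (L(M) = (M² - 2*M) + 1 = 1 + M² - 2*M)
(L(t(-2)) + s(3, 0)*B)² = ((1 + (-4)² - 2*(-4)) + 0*25)² = ((1 + 16 + 8) + 0)² = (25 + 0)² = 25² = 625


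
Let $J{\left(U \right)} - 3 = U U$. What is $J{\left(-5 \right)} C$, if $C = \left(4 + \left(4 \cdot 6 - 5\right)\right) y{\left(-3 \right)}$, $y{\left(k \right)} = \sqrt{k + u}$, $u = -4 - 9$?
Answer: $2576 i \approx 2576.0 i$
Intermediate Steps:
$u = -13$ ($u = -4 - 9 = -13$)
$y{\left(k \right)} = \sqrt{-13 + k}$ ($y{\left(k \right)} = \sqrt{k - 13} = \sqrt{-13 + k}$)
$J{\left(U \right)} = 3 + U^{2}$ ($J{\left(U \right)} = 3 + U U = 3 + U^{2}$)
$C = 92 i$ ($C = \left(4 + \left(4 \cdot 6 - 5\right)\right) \sqrt{-13 - 3} = \left(4 + \left(24 - 5\right)\right) \sqrt{-16} = \left(4 + 19\right) 4 i = 23 \cdot 4 i = 92 i \approx 92.0 i$)
$J{\left(-5 \right)} C = \left(3 + \left(-5\right)^{2}\right) 92 i = \left(3 + 25\right) 92 i = 28 \cdot 92 i = 2576 i$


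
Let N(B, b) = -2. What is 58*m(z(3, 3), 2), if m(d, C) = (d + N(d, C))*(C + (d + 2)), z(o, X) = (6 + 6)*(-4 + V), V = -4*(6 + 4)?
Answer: 16107760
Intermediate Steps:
V = -40 (V = -4*10 = -40)
z(o, X) = -528 (z(o, X) = (6 + 6)*(-4 - 40) = 12*(-44) = -528)
m(d, C) = (-2 + d)*(2 + C + d) (m(d, C) = (d - 2)*(C + (d + 2)) = (-2 + d)*(C + (2 + d)) = (-2 + d)*(2 + C + d))
58*m(z(3, 3), 2) = 58*(-4 + (-528)² - 2*2 + 2*(-528)) = 58*(-4 + 278784 - 4 - 1056) = 58*277720 = 16107760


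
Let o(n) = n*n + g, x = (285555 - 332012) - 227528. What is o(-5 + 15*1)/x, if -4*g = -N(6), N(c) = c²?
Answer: -109/273985 ≈ -0.00039783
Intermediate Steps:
g = 9 (g = -(-1)*6²/4 = -(-1)*36/4 = -¼*(-36) = 9)
x = -273985 (x = -46457 - 227528 = -273985)
o(n) = 9 + n² (o(n) = n*n + 9 = n² + 9 = 9 + n²)
o(-5 + 15*1)/x = (9 + (-5 + 15*1)²)/(-273985) = (9 + (-5 + 15)²)*(-1/273985) = (9 + 10²)*(-1/273985) = (9 + 100)*(-1/273985) = 109*(-1/273985) = -109/273985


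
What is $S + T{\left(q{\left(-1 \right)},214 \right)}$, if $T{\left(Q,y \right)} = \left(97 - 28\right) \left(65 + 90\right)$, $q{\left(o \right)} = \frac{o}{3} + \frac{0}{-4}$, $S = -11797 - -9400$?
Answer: $8298$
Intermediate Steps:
$S = -2397$ ($S = -11797 + 9400 = -2397$)
$q{\left(o \right)} = \frac{o}{3}$ ($q{\left(o \right)} = o \frac{1}{3} + 0 \left(- \frac{1}{4}\right) = \frac{o}{3} + 0 = \frac{o}{3}$)
$T{\left(Q,y \right)} = 10695$ ($T{\left(Q,y \right)} = 69 \cdot 155 = 10695$)
$S + T{\left(q{\left(-1 \right)},214 \right)} = -2397 + 10695 = 8298$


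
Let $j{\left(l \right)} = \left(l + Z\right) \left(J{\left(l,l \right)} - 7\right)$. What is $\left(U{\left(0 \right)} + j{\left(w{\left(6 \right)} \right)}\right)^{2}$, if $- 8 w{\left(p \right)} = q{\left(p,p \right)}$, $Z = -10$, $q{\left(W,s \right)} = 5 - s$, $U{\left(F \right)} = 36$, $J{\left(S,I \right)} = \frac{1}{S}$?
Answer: $\frac{43681}{64} \approx 682.52$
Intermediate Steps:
$w{\left(p \right)} = - \frac{5}{8} + \frac{p}{8}$ ($w{\left(p \right)} = - \frac{5 - p}{8} = - \frac{5}{8} + \frac{p}{8}$)
$j{\left(l \right)} = \left(-10 + l\right) \left(-7 + \frac{1}{l}\right)$ ($j{\left(l \right)} = \left(l - 10\right) \left(\frac{1}{l} - 7\right) = \left(-10 + l\right) \left(-7 + \frac{1}{l}\right)$)
$\left(U{\left(0 \right)} + j{\left(w{\left(6 \right)} \right)}\right)^{2} = \left(36 - \left(-71 + 7 \left(- \frac{5}{8} + \frac{1}{8} \cdot 6\right) + \frac{10}{- \frac{5}{8} + \frac{1}{8} \cdot 6}\right)\right)^{2} = \left(36 - \left(-71 + 7 \left(- \frac{5}{8} + \frac{3}{4}\right) + \frac{10}{- \frac{5}{8} + \frac{3}{4}}\right)\right)^{2} = \left(36 - \left(- \frac{561}{8} + 80\right)\right)^{2} = \left(36 - \frac{79}{8}\right)^{2} = \left(\frac{209}{8}\right)^{2} = \frac{43681}{64}$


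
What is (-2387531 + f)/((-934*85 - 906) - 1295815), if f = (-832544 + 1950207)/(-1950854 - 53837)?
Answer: 24799290288/14293664957 ≈ 1.7350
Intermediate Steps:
f = -5791/10387 (f = 1117663/(-2004691) = 1117663*(-1/2004691) = -5791/10387 ≈ -0.55752)
(-2387531 + f)/((-934*85 - 906) - 1295815) = (-2387531 - 5791/10387)/((-934*85 - 906) - 1295815) = -24799290288/(10387*((-79390 - 906) - 1295815)) = -24799290288/(10387*(-80296 - 1295815)) = -24799290288/10387/(-1376111) = -24799290288/10387*(-1/1376111) = 24799290288/14293664957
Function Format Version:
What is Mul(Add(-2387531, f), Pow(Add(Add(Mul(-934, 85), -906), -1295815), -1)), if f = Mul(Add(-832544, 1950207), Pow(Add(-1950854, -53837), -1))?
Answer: Rational(24799290288, 14293664957) ≈ 1.7350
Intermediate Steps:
f = Rational(-5791, 10387) (f = Mul(1117663, Pow(-2004691, -1)) = Mul(1117663, Rational(-1, 2004691)) = Rational(-5791, 10387) ≈ -0.55752)
Mul(Add(-2387531, f), Pow(Add(Add(Mul(-934, 85), -906), -1295815), -1)) = Mul(Add(-2387531, Rational(-5791, 10387)), Pow(Add(Add(Mul(-934, 85), -906), -1295815), -1)) = Mul(Rational(-24799290288, 10387), Pow(Add(Add(-79390, -906), -1295815), -1)) = Mul(Rational(-24799290288, 10387), Pow(Add(-80296, -1295815), -1)) = Mul(Rational(-24799290288, 10387), Pow(-1376111, -1)) = Mul(Rational(-24799290288, 10387), Rational(-1, 1376111)) = Rational(24799290288, 14293664957)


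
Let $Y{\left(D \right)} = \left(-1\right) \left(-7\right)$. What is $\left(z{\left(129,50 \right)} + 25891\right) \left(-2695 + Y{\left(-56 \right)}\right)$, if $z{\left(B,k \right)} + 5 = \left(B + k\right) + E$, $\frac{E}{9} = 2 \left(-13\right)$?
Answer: $-69433728$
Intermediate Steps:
$Y{\left(D \right)} = 7$
$E = -234$ ($E = 9 \cdot 2 \left(-13\right) = 9 \left(-26\right) = -234$)
$z{\left(B,k \right)} = -239 + B + k$ ($z{\left(B,k \right)} = -5 - \left(234 - B - k\right) = -5 + \left(-234 + B + k\right) = -239 + B + k$)
$\left(z{\left(129,50 \right)} + 25891\right) \left(-2695 + Y{\left(-56 \right)}\right) = \left(\left(-239 + 129 + 50\right) + 25891\right) \left(-2695 + 7\right) = \left(-60 + 25891\right) \left(-2688\right) = 25831 \left(-2688\right) = -69433728$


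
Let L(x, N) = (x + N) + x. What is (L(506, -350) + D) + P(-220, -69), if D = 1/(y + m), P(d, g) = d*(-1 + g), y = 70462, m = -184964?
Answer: 1839131123/114502 ≈ 16062.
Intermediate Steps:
L(x, N) = N + 2*x (L(x, N) = (N + x) + x = N + 2*x)
D = -1/114502 (D = 1/(70462 - 184964) = 1/(-114502) = -1/114502 ≈ -8.7335e-6)
(L(506, -350) + D) + P(-220, -69) = ((-350 + 2*506) - 1/114502) - 220*(-1 - 69) = ((-350 + 1012) - 1/114502) - 220*(-70) = (662 - 1/114502) + 15400 = 75800323/114502 + 15400 = 1839131123/114502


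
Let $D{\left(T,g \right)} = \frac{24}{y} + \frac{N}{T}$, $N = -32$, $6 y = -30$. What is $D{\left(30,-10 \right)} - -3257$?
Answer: $\frac{48767}{15} \approx 3251.1$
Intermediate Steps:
$y = -5$ ($y = \frac{1}{6} \left(-30\right) = -5$)
$D{\left(T,g \right)} = - \frac{24}{5} - \frac{32}{T}$ ($D{\left(T,g \right)} = \frac{24}{-5} - \frac{32}{T} = 24 \left(- \frac{1}{5}\right) - \frac{32}{T} = - \frac{24}{5} - \frac{32}{T}$)
$D{\left(30,-10 \right)} - -3257 = \left(- \frac{24}{5} - \frac{32}{30}\right) - -3257 = \left(- \frac{24}{5} - \frac{16}{15}\right) + 3257 = - \frac{88}{15} + 3257 = \frac{48767}{15}$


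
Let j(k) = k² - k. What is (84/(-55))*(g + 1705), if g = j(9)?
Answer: -149268/55 ≈ -2714.0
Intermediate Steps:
g = 72 (g = 9*(-1 + 9) = 9*8 = 72)
(84/(-55))*(g + 1705) = (84/(-55))*(72 + 1705) = (84*(-1/55))*1777 = -84/55*1777 = -149268/55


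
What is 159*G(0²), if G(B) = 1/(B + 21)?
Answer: 53/7 ≈ 7.5714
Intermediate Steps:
G(B) = 1/(21 + B)
159*G(0²) = 159/(21 + 0²) = 159/(21 + 0) = 159/21 = 159*(1/21) = 53/7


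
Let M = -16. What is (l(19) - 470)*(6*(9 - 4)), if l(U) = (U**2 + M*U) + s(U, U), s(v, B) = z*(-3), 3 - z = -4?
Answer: -13020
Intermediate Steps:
z = 7 (z = 3 - 1*(-4) = 3 + 4 = 7)
s(v, B) = -21 (s(v, B) = 7*(-3) = -21)
l(U) = -21 + U**2 - 16*U (l(U) = (U**2 - 16*U) - 21 = -21 + U**2 - 16*U)
(l(19) - 470)*(6*(9 - 4)) = ((-21 + 19**2 - 16*19) - 470)*(6*(9 - 4)) = ((-21 + 361 - 304) - 470)*(6*5) = (36 - 470)*30 = -434*30 = -13020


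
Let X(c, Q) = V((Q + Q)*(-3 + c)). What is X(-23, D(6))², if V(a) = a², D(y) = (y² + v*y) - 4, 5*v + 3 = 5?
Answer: 6399221783658496/625 ≈ 1.0239e+13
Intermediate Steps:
v = ⅖ (v = -⅗ + (⅕)*5 = -⅗ + 1 = ⅖ ≈ 0.40000)
D(y) = -4 + y² + 2*y/5 (D(y) = (y² + 2*y/5) - 4 = -4 + y² + 2*y/5)
X(c, Q) = 4*Q²*(-3 + c)² (X(c, Q) = ((Q + Q)*(-3 + c))² = ((2*Q)*(-3 + c))² = (2*Q*(-3 + c))² = 4*Q²*(-3 + c)²)
X(-23, D(6))² = (4*(-4 + 6² + (⅖)*6)²*(-3 - 23)²)² = (4*(-4 + 36 + 12/5)²*(-26)²)² = (4*(172/5)²*676)² = (4*(29584/25)*676)² = (79995136/25)² = 6399221783658496/625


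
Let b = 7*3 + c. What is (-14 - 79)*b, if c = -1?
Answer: -1860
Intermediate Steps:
b = 20 (b = 7*3 - 1 = 21 - 1 = 20)
(-14 - 79)*b = (-14 - 79)*20 = -93*20 = -1860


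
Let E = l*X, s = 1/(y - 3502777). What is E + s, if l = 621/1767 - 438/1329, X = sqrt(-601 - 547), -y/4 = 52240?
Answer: -1/3711737 + 11414*I*sqrt(287)/260927 ≈ -2.6942e-7 + 0.74107*I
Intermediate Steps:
y = -208960 (y = -4*52240 = -208960)
X = 2*I*sqrt(287) (X = sqrt(-1148) = 2*I*sqrt(287) ≈ 33.882*I)
l = 5707/260927 (l = 621*(1/1767) - 438*1/1329 = 207/589 - 146/443 = 5707/260927 ≈ 0.021872)
s = -1/3711737 (s = 1/(-208960 - 3502777) = 1/(-3711737) = -1/3711737 ≈ -2.6942e-7)
E = 11414*I*sqrt(287)/260927 (E = 5707*(2*I*sqrt(287))/260927 = 11414*I*sqrt(287)/260927 ≈ 0.74107*I)
E + s = 11414*I*sqrt(287)/260927 - 1/3711737 = -1/3711737 + 11414*I*sqrt(287)/260927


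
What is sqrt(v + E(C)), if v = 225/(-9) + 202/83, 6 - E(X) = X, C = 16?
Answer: I*sqrt(224349)/83 ≈ 5.7067*I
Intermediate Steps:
E(X) = 6 - X
v = -1873/83 (v = 225*(-1/9) + 202*(1/83) = -25 + 202/83 = -1873/83 ≈ -22.566)
sqrt(v + E(C)) = sqrt(-1873/83 + (6 - 1*16)) = sqrt(-1873/83 + (6 - 16)) = sqrt(-1873/83 - 10) = sqrt(-2703/83) = I*sqrt(224349)/83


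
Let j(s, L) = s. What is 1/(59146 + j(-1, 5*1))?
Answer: 1/59145 ≈ 1.6908e-5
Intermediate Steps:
1/(59146 + j(-1, 5*1)) = 1/(59146 - 1) = 1/59145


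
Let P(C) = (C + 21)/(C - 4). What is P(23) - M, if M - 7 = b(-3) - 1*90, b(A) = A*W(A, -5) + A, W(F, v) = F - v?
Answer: 1792/19 ≈ 94.316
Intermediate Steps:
P(C) = (21 + C)/(-4 + C)
b(A) = A + A*(5 + A) (b(A) = A*(A - 1*(-5)) + A = A*(A + 5) + A = A*(5 + A) + A = A + A*(5 + A))
M = -92 (M = 7 + (-3*(6 - 3) - 1*90) = 7 + (-3*3 - 90) = 7 + (-9 - 90) = 7 - 99 = -92)
P(23) - M = (21 + 23)/(-4 + 23) - 1*(-92) = 44/19 + 92 = 1792/19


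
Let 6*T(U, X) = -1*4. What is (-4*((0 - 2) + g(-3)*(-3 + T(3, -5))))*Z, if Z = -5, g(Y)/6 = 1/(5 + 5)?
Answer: -84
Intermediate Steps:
T(U, X) = -⅔ (T(U, X) = (-1*4)/6 = (⅙)*(-4) = -⅔)
g(Y) = ⅗ (g(Y) = 6/(5 + 5) = 6/10 = 6*(⅒) = ⅗)
(-4*((0 - 2) + g(-3)*(-3 + T(3, -5))))*Z = -4*((0 - 2) + 3*(-3 - ⅔)/5)*(-5) = -4*(-2 + (⅗)*(-11/3))*(-5) = -4*(-2 - 11/5)*(-5) = -4*(-21/5)*(-5) = (84/5)*(-5) = -84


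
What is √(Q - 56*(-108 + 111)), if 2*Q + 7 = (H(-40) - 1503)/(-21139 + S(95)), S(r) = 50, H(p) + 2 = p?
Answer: I*√76257634199/21089 ≈ 13.094*I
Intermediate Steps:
H(p) = -2 + p
Q = -73039/21089 (Q = -7/2 + (((-2 - 40) - 1503)/(-21139 + 50))/2 = -7/2 + ((-42 - 1503)/(-21089))/2 = -7/2 + (-1545*(-1/21089))/2 = -7/2 + (½)*(1545/21089) = -7/2 + 1545/42178 = -73039/21089 ≈ -3.4634)
√(Q - 56*(-108 + 111)) = √(-73039/21089 - 56*(-108 + 111)) = √(-73039/21089 - 56*3) = √(-73039/21089 - 168) = √(-3615991/21089) = I*√76257634199/21089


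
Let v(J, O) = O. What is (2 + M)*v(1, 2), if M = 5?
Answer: 14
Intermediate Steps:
(2 + M)*v(1, 2) = (2 + 5)*2 = 7*2 = 14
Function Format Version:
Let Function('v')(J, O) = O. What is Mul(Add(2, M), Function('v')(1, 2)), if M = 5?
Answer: 14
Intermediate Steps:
Mul(Add(2, M), Function('v')(1, 2)) = Mul(Add(2, 5), 2) = Mul(7, 2) = 14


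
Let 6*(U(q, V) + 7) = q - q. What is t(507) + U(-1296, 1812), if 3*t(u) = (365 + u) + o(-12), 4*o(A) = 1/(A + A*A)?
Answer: 449329/1584 ≈ 283.67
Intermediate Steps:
U(q, V) = -7 (U(q, V) = -7 + (q - q)/6 = -7 + (1/6)*0 = -7 + 0 = -7)
o(A) = 1/(4*(A + A**2)) (o(A) = 1/(4*(A + A*A)) = 1/(4*(A + A**2)))
t(u) = 192721/1584 + u/3 (t(u) = ((365 + u) + (1/4)/(-12*(1 - 12)))/3 = ((365 + u) + (1/4)*(-1/12)/(-11))/3 = ((365 + u) + (1/4)*(-1/12)*(-1/11))/3 = ((365 + u) + 1/528)/3 = (192721/528 + u)/3 = 192721/1584 + u/3)
t(507) + U(-1296, 1812) = (192721/1584 + (1/3)*507) - 7 = (192721/1584 + 169) - 7 = 460417/1584 - 7 = 449329/1584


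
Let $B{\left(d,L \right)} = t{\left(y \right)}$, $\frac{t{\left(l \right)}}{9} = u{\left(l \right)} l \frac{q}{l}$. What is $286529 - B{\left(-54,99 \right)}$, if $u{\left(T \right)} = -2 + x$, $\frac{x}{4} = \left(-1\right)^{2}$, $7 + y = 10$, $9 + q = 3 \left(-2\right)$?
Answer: $286799$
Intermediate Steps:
$q = -15$ ($q = -9 + 3 \left(-2\right) = -9 - 6 = -15$)
$y = 3$ ($y = -7 + 10 = 3$)
$x = 4$ ($x = 4 \left(-1\right)^{2} = 4 \cdot 1 = 4$)
$u{\left(T \right)} = 2$ ($u{\left(T \right)} = -2 + 4 = 2$)
$t{\left(l \right)} = -270$ ($t{\left(l \right)} = 9 \cdot 2 l \left(- \frac{15}{l}\right) = 9 \left(-30\right) = -270$)
$B{\left(d,L \right)} = -270$
$286529 - B{\left(-54,99 \right)} = 286529 - -270 = 286529 + 270 = 286799$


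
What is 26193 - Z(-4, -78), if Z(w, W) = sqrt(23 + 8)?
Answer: 26193 - sqrt(31) ≈ 26187.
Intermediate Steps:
Z(w, W) = sqrt(31)
26193 - Z(-4, -78) = 26193 - sqrt(31)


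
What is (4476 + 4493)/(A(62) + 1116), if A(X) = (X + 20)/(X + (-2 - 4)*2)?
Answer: 224225/27941 ≈ 8.0249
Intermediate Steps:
A(X) = (20 + X)/(-12 + X) (A(X) = (20 + X)/(X - 6*2) = (20 + X)/(X - 12) = (20 + X)/(-12 + X))
(4476 + 4493)/(A(62) + 1116) = (4476 + 4493)/((20 + 62)/(-12 + 62) + 1116) = 8969/(82/50 + 1116) = 8969/((1/50)*82 + 1116) = 8969/(41/25 + 1116) = 8969/(27941/25) = 8969*(25/27941) = 224225/27941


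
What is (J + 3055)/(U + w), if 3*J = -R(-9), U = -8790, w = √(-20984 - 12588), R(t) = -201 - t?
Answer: -13708005/38648836 - 3119*I*√8393/38648836 ≈ -0.35468 - 0.0073933*I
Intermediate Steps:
w = 2*I*√8393 (w = √(-33572) = 2*I*√8393 ≈ 183.23*I)
J = 64 (J = (-(-201 - 1*(-9)))/3 = (-(-201 + 9))/3 = (-1*(-192))/3 = (⅓)*192 = 64)
(J + 3055)/(U + w) = (64 + 3055)/(-8790 + 2*I*√8393) = 3119/(-8790 + 2*I*√8393)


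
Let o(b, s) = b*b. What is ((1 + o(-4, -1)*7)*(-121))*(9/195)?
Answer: -41019/65 ≈ -631.06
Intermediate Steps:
o(b, s) = b**2
((1 + o(-4, -1)*7)*(-121))*(9/195) = ((1 + (-4)**2*7)*(-121))*(9/195) = ((1 + 16*7)*(-121))*(9*(1/195)) = ((1 + 112)*(-121))*(3/65) = (113*(-121))*(3/65) = -13673*3/65 = -41019/65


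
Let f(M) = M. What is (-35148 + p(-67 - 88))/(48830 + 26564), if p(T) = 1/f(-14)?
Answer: -492073/1055516 ≈ -0.46619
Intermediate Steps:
p(T) = -1/14 (p(T) = 1/(-14) = -1/14)
(-35148 + p(-67 - 88))/(48830 + 26564) = (-35148 - 1/14)/(48830 + 26564) = -492073/14/75394 = -492073/14*1/75394 = -492073/1055516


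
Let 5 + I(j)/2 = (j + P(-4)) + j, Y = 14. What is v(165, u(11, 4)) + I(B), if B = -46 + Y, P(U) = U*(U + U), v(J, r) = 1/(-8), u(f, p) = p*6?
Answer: -593/8 ≈ -74.125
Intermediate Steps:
u(f, p) = 6*p
v(J, r) = -1/8
P(U) = 2*U**2 (P(U) = U*(2*U) = 2*U**2)
B = -32 (B = -46 + 14 = -32)
I(j) = 54 + 4*j (I(j) = -10 + 2*((j + 2*(-4)**2) + j) = -10 + 2*((j + 2*16) + j) = -10 + 2*((j + 32) + j) = -10 + 2*((32 + j) + j) = -10 + 2*(32 + 2*j) = -10 + (64 + 4*j) = 54 + 4*j)
v(165, u(11, 4)) + I(B) = -1/8 + (54 + 4*(-32)) = -1/8 + (54 - 128) = -1/8 - 74 = -593/8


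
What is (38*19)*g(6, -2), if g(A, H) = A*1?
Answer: 4332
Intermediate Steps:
g(A, H) = A
(38*19)*g(6, -2) = (38*19)*6 = 722*6 = 4332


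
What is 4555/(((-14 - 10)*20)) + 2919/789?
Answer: -146185/25248 ≈ -5.7900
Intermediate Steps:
4555/(((-14 - 10)*20)) + 2919/789 = 4555/((-24*20)) + 2919*(1/789) = 4555/(-480) + 973/263 = 4555*(-1/480) + 973/263 = -911/96 + 973/263 = -146185/25248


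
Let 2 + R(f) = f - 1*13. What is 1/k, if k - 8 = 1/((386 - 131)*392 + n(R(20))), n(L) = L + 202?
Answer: 100167/801337 ≈ 0.12500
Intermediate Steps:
R(f) = -15 + f (R(f) = -2 + (f - 1*13) = -2 + (f - 13) = -2 + (-13 + f) = -15 + f)
n(L) = 202 + L
k = 801337/100167 (k = 8 + 1/((386 - 131)*392 + (202 + (-15 + 20))) = 8 + 1/(255*392 + (202 + 5)) = 8 + 1/(99960 + 207) = 8 + 1/100167 = 801337/100167 ≈ 8.0000)
1/k = 1/(801337/100167) = 100167/801337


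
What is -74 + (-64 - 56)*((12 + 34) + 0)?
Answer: -5594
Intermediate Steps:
-74 + (-64 - 56)*((12 + 34) + 0) = -74 - 120*(46 + 0) = -74 - 120*46 = -74 - 5520 = -5594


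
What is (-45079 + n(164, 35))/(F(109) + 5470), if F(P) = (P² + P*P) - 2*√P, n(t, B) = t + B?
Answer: -327983040/213627347 - 22440*√109/213627347 ≈ -1.5364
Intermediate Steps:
n(t, B) = B + t
F(P) = -2*√P + 2*P² (F(P) = (P² + P²) - 2*√P = 2*P² - 2*√P = -2*√P + 2*P²)
(-45079 + n(164, 35))/(F(109) + 5470) = (-45079 + (35 + 164))/((-2*√109 + 2*109²) + 5470) = (-45079 + 199)/((-2*√109 + 2*11881) + 5470) = -44880/((-2*√109 + 23762) + 5470) = -44880/((23762 - 2*√109) + 5470) = -44880/(29232 - 2*√109)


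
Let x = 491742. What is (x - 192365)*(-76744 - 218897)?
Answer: -88508115657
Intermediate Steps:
(x - 192365)*(-76744 - 218897) = (491742 - 192365)*(-76744 - 218897) = 299377*(-295641) = -88508115657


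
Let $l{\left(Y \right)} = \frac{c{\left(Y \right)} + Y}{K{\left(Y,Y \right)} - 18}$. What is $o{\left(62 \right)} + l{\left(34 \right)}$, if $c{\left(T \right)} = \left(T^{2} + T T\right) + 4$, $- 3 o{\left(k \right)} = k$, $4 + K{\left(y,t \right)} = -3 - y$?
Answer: $- \frac{10708}{177} \approx -60.497$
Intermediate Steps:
$K{\left(y,t \right)} = -7 - y$ ($K{\left(y,t \right)} = -4 - \left(3 + y\right) = -7 - y$)
$o{\left(k \right)} = - \frac{k}{3}$
$c{\left(T \right)} = 4 + 2 T^{2}$ ($c{\left(T \right)} = \left(T^{2} + T^{2}\right) + 4 = 2 T^{2} + 4 = 4 + 2 T^{2}$)
$l{\left(Y \right)} = \frac{4 + Y + 2 Y^{2}}{-25 - Y}$ ($l{\left(Y \right)} = \frac{\left(4 + 2 Y^{2}\right) + Y}{\left(-7 - Y\right) - 18} = \frac{4 + Y + 2 Y^{2}}{-25 - Y}$)
$o{\left(62 \right)} + l{\left(34 \right)} = \left(- \frac{1}{3}\right) 62 + \frac{-4 - 34 - 2 \cdot 34^{2}}{25 + 34} = - \frac{62}{3} + \frac{-4 - 34 - 2312}{59} = - \frac{62}{3} + \frac{1}{59} \left(-2350\right) = - \frac{62}{3} - \frac{2350}{59} = - \frac{10708}{177}$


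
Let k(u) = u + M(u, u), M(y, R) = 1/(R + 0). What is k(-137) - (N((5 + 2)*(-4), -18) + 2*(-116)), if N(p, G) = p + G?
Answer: 19316/137 ≈ 140.99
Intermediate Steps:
N(p, G) = G + p
M(y, R) = 1/R
k(u) = u + 1/u
k(-137) - (N((5 + 2)*(-4), -18) + 2*(-116)) = (-137 + 1/(-137)) - ((-18 + (5 + 2)*(-4)) + 2*(-116)) = (-137 - 1/137) - ((-18 + 7*(-4)) - 232) = -18770/137 - ((-18 - 28) - 232) = -18770/137 - (-46 - 232) = -18770/137 - 1*(-278) = -18770/137 + 278 = 19316/137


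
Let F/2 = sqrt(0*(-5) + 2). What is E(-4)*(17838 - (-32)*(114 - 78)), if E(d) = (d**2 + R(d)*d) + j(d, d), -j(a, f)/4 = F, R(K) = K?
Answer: 607680 - 151920*sqrt(2) ≈ 3.9283e+5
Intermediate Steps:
F = 2*sqrt(2) (F = 2*sqrt(0*(-5) + 2) = 2*sqrt(0 + 2) = 2*sqrt(2) ≈ 2.8284)
j(a, f) = -8*sqrt(2)
E(d) = -8*sqrt(2) + 2*d**2 (E(d) = (d**2 + d*d) - 8*sqrt(2) = (d**2 + d**2) - 8*sqrt(2) = 2*d**2 - 8*sqrt(2) = -8*sqrt(2) + 2*d**2)
E(-4)*(17838 - (-32)*(114 - 78)) = (-8*sqrt(2) + 2*(-4)**2)*(17838 - (-32)*(114 - 78)) = (-8*sqrt(2) + 2*16)*(17838 - (-32)*36) = (-8*sqrt(2) + 32)*(17838 - 1*(-1152)) = (32 - 8*sqrt(2))*(17838 + 1152) = (32 - 8*sqrt(2))*18990 = 607680 - 151920*sqrt(2)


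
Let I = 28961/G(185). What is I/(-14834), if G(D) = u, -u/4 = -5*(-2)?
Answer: 28961/593360 ≈ 0.048808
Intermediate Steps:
u = -40 (u = -(-20)*(-2) = -4*10 = -40)
G(D) = -40
I = -28961/40 (I = 28961/(-40) = 28961*(-1/40) = -28961/40 ≈ -724.03)
I/(-14834) = -28961/40/(-14834) = -28961/40*(-1/14834) = 28961/593360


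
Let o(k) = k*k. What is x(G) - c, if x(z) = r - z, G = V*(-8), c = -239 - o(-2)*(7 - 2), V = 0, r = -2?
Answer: 257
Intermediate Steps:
o(k) = k**2
c = -259 (c = -239 - (-2)**2*(7 - 2) = -239 - 4*5 = -239 - 1*20 = -239 - 20 = -259)
G = 0 (G = 0*(-8) = 0)
x(z) = -2 - z
x(G) - c = (-2 - 1*0) - 1*(-259) = (-2 + 0) + 259 = -2 + 259 = 257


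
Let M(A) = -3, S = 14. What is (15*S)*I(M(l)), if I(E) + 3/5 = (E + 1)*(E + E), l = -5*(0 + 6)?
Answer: 2394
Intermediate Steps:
l = -30 (l = -5*6 = -30)
I(E) = -3/5 + 2*E*(1 + E) (I(E) = -3/5 + (E + 1)*(E + E) = -3/5 + (1 + E)*(2*E) = -3/5 + 2*E*(1 + E))
(15*S)*I(M(l)) = (15*14)*(-3/5 + 2*(-3) + 2*(-3)**2) = 210*(-3/5 - 6 + 2*9) = 210*(-3/5 - 6 + 18) = 210*(57/5) = 2394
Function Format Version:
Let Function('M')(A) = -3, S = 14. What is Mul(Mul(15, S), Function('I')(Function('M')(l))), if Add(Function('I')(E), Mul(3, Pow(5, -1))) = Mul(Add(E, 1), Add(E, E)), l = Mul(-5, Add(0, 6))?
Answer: 2394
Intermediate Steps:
l = -30 (l = Mul(-5, 6) = -30)
Function('I')(E) = Add(Rational(-3, 5), Mul(2, E, Add(1, E))) (Function('I')(E) = Add(Rational(-3, 5), Mul(Add(E, 1), Add(E, E))) = Add(Rational(-3, 5), Mul(Add(1, E), Mul(2, E))) = Add(Rational(-3, 5), Mul(2, E, Add(1, E))))
Mul(Mul(15, S), Function('I')(Function('M')(l))) = Mul(Mul(15, 14), Add(Rational(-3, 5), Mul(2, -3), Mul(2, Pow(-3, 2)))) = Mul(210, Add(Rational(-3, 5), -6, Mul(2, 9))) = Mul(210, Add(Rational(-3, 5), -6, 18)) = Mul(210, Rational(57, 5)) = 2394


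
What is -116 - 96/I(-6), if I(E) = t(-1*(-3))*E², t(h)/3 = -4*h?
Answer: -3130/27 ≈ -115.93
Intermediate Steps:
t(h) = -12*h (t(h) = 3*(-4*h) = -12*h)
I(E) = -36*E² (I(E) = (-(-12)*(-3))*E² = (-12*3)*E² = -36*E²)
-116 - 96/I(-6) = -116 - 96/(-36*(-6)²) = -116 - 96/(-36*36) = -116 - 96/(-1296) = -116 - 1/1296*(-96) = -116 + 2/27 = -3130/27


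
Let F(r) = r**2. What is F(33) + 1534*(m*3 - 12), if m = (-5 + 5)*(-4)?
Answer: -17319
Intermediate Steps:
m = 0 (m = 0*(-4) = 0)
F(33) + 1534*(m*3 - 12) = 33**2 + 1534*(0*3 - 12) = 1089 + 1534*(0 - 12) = 1089 + 1534*(-12) = 1089 - 18408 = -17319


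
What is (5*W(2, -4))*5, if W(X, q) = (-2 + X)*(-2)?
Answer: 0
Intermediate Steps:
W(X, q) = 4 - 2*X
(5*W(2, -4))*5 = (5*(4 - 2*2))*5 = (5*(4 - 4))*5 = (5*0)*5 = 0*5 = 0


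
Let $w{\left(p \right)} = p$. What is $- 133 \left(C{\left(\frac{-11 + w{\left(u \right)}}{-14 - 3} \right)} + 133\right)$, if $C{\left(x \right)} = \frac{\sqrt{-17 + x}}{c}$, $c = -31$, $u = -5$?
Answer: $-17689 + \frac{133 i \sqrt{4641}}{527} \approx -17689.0 + 17.193 i$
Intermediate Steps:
$C{\left(x \right)} = - \frac{\sqrt{-17 + x}}{31}$ ($C{\left(x \right)} = \frac{\sqrt{-17 + x}}{-31} = \sqrt{-17 + x} \left(- \frac{1}{31}\right) = - \frac{\sqrt{-17 + x}}{31}$)
$- 133 \left(C{\left(\frac{-11 + w{\left(u \right)}}{-14 - 3} \right)} + 133\right) = - 133 \left(- \frac{\sqrt{-17 + \frac{-11 - 5}{-14 - 3}}}{31} + 133\right) = - 133 \left(- \frac{\sqrt{-17 - \frac{16}{-17}}}{31} + 133\right) = - 133 \left(- \frac{\sqrt{-17 - - \frac{16}{17}}}{31} + 133\right) = - 133 \left(- \frac{\sqrt{-17 + \frac{16}{17}}}{31} + 133\right) = - 133 \left(- \frac{\sqrt{- \frac{273}{17}}}{31} + 133\right) = - 133 \left(- \frac{\frac{1}{17} i \sqrt{4641}}{31} + 133\right) = - 133 \left(- \frac{i \sqrt{4641}}{527} + 133\right) = - 133 \left(133 - \frac{i \sqrt{4641}}{527}\right) = -17689 + \frac{133 i \sqrt{4641}}{527}$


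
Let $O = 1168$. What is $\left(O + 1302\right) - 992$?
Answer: $1478$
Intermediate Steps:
$\left(O + 1302\right) - 992 = \left(1168 + 1302\right) - 992 = 2470 - 992 = 1478$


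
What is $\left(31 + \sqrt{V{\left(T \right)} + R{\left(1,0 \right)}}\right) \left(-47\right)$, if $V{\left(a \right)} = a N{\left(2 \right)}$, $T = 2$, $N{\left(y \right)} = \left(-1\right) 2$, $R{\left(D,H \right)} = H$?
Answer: $-1457 - 94 i \approx -1457.0 - 94.0 i$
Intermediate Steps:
$N{\left(y \right)} = -2$
$V{\left(a \right)} = - 2 a$ ($V{\left(a \right)} = a \left(-2\right) = - 2 a$)
$\left(31 + \sqrt{V{\left(T \right)} + R{\left(1,0 \right)}}\right) \left(-47\right) = \left(31 + \sqrt{\left(-2\right) 2 + 0}\right) \left(-47\right) = \left(31 + \sqrt{-4 + 0}\right) \left(-47\right) = \left(31 + \sqrt{-4}\right) \left(-47\right) = \left(31 + 2 i\right) \left(-47\right) = -1457 - 94 i$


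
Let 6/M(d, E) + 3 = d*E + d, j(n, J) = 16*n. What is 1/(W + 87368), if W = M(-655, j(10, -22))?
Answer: 52729/4606827269 ≈ 1.1446e-5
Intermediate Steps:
M(d, E) = 6/(-3 + d + E*d) (M(d, E) = 6/(-3 + (d*E + d)) = 6/(-3 + (E*d + d)) = 6/(-3 + (d + E*d)) = 6/(-3 + d + E*d))
W = -3/52729 (W = 6/(-3 - 655 + (16*10)*(-655)) = 6/(-3 - 655 + 160*(-655)) = 6/(-3 - 655 - 104800) = 6/(-105458) = 6*(-1/105458) = -3/52729 ≈ -5.6895e-5)
1/(W + 87368) = 1/(-3/52729 + 87368) = 1/(4606827269/52729) = 52729/4606827269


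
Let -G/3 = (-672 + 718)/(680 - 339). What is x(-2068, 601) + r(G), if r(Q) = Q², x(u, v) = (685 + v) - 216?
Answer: 124439714/116281 ≈ 1070.2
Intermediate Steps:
x(u, v) = 469 + v
G = -138/341 (G = -3*(-672 + 718)/(680 - 339) = -138/341 ≈ -0.40469)
x(-2068, 601) + r(G) = (469 + 601) + (-138/341)² = 1070 + 19044/116281 = 124439714/116281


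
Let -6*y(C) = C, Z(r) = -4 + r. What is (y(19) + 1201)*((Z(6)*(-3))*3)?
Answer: -21561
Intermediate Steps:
y(C) = -C/6
(y(19) + 1201)*((Z(6)*(-3))*3) = (-⅙*19 + 1201)*(((-4 + 6)*(-3))*3) = (-19/6 + 1201)*((2*(-3))*3) = 7187*(-6*3)/6 = (7187/6)*(-18) = -21561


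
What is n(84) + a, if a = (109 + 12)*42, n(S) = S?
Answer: 5166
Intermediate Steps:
a = 5082 (a = 121*42 = 5082)
n(84) + a = 84 + 5082 = 5166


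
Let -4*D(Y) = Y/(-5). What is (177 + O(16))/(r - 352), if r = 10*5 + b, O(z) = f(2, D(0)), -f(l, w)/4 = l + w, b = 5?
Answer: -169/297 ≈ -0.56902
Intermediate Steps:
D(Y) = Y/20 (D(Y) = -Y/(4*(-5)) = -Y*(-1)/(4*5) = -(-1)*Y/20 = Y/20)
f(l, w) = -4*l - 4*w (f(l, w) = -4*(l + w) = -4*l - 4*w)
O(z) = -8 (O(z) = -4*2 - 0/5 = -8 - 4*0 = -8 + 0 = -8)
r = 55 (r = 10*5 + 5 = 50 + 5 = 55)
(177 + O(16))/(r - 352) = (177 - 8)/(55 - 352) = 169/(-297) = 169*(-1/297) = -169/297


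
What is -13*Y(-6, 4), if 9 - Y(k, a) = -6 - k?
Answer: -117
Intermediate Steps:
Y(k, a) = 15 + k (Y(k, a) = 9 - (-6 - k) = 9 + (6 + k) = 15 + k)
-13*Y(-6, 4) = -13*(15 - 6) = -13*9 = -1*117 = -117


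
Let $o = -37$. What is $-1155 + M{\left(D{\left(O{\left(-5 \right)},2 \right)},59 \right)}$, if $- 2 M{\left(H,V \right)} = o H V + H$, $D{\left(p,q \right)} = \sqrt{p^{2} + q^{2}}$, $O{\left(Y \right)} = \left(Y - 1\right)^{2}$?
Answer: $-1155 + 10910 \sqrt{13} \approx 38182.0$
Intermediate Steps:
$O{\left(Y \right)} = \left(-1 + Y\right)^{2}$
$M{\left(H,V \right)} = - \frac{H}{2} + \frac{37 H V}{2}$ ($M{\left(H,V \right)} = - \frac{- 37 H V + H}{2} = - \frac{H - 37 H V}{2} = - \frac{H}{2} + \frac{37 H V}{2}$)
$-1155 + M{\left(D{\left(O{\left(-5 \right)},2 \right)},59 \right)} = -1155 + \frac{\sqrt{\left(\left(-1 - 5\right)^{2}\right)^{2} + 2^{2}} \left(-1 + 37 \cdot 59\right)}{2} = -1155 + \frac{\sqrt{\left(\left(-6\right)^{2}\right)^{2} + 4} \left(-1 + 2183\right)}{2} = -1155 + \frac{1}{2} \sqrt{36^{2} + 4} \cdot 2182 = -1155 + \frac{1}{2} \sqrt{1296 + 4} \cdot 2182 = -1155 + \frac{1}{2} \sqrt{1300} \cdot 2182 = -1155 + \frac{1}{2} \cdot 10 \sqrt{13} \cdot 2182 = -1155 + 10910 \sqrt{13}$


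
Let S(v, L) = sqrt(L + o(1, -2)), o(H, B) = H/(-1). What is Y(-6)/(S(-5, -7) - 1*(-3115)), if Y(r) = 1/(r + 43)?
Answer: 3115/359019621 - 2*I*sqrt(2)/359019621 ≈ 8.6764e-6 - 7.8782e-9*I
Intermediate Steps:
o(H, B) = -H (o(H, B) = H*(-1) = -H)
S(v, L) = sqrt(-1 + L) (S(v, L) = sqrt(L - 1*1) = sqrt(L - 1) = sqrt(-1 + L))
Y(r) = 1/(43 + r)
Y(-6)/(S(-5, -7) - 1*(-3115)) = 1/((43 - 6)*(sqrt(-1 - 7) - 1*(-3115))) = 1/(37*(sqrt(-8) + 3115)) = 1/(37*(2*I*sqrt(2) + 3115)) = 1/(37*(3115 + 2*I*sqrt(2)))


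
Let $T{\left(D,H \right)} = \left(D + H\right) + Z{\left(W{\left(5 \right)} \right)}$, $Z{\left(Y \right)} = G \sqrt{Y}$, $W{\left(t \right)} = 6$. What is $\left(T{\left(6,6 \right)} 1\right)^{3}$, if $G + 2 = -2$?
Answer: $5184 - 2112 \sqrt{6} \approx 10.678$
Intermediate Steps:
$G = -4$ ($G = -2 - 2 = -4$)
$Z{\left(Y \right)} = - 4 \sqrt{Y}$
$T{\left(D,H \right)} = D + H - 4 \sqrt{6}$ ($T{\left(D,H \right)} = \left(D + H\right) - 4 \sqrt{6} = D + H - 4 \sqrt{6}$)
$\left(T{\left(6,6 \right)} 1\right)^{3} = \left(\left(6 + 6 - 4 \sqrt{6}\right) 1\right)^{3} = \left(\left(12 - 4 \sqrt{6}\right) 1\right)^{3} = \left(12 - 4 \sqrt{6}\right)^{3}$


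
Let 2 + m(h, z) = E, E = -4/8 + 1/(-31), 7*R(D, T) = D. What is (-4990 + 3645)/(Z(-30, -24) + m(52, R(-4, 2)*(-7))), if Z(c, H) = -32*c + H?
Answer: -16678/11575 ≈ -1.4409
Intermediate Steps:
Z(c, H) = H - 32*c
R(D, T) = D/7
E = -33/62 (E = -4*⅛ + 1*(-1/31) = -½ - 1/31 = -33/62 ≈ -0.53226)
m(h, z) = -157/62 (m(h, z) = -2 - 33/62 = -157/62)
(-4990 + 3645)/(Z(-30, -24) + m(52, R(-4, 2)*(-7))) = (-4990 + 3645)/((-24 - 32*(-30)) - 157/62) = -1345/((-24 + 960) - 157/62) = -1345/(936 - 157/62) = -1345/57875/62 = -1345*62/57875 = -16678/11575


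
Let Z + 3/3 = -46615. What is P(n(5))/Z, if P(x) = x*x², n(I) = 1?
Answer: -1/46616 ≈ -2.1452e-5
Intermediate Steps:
Z = -46616 (Z = -1 - 46615 = -46616)
P(x) = x³
P(n(5))/Z = 1³/(-46616) = 1*(-1/46616) = -1/46616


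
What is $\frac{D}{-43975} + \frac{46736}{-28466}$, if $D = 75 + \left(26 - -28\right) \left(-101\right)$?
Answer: $- \frac{951048493}{625896175} \approx -1.5195$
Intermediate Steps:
$D = -5379$ ($D = 75 + \left(26 + 28\right) \left(-101\right) = 75 + 54 \left(-101\right) = 75 - 5454 = -5379$)
$\frac{D}{-43975} + \frac{46736}{-28466} = - \frac{5379}{-43975} + \frac{46736}{-28466} = \left(-5379\right) \left(- \frac{1}{43975}\right) + 46736 \left(- \frac{1}{28466}\right) = \frac{5379}{43975} - \frac{23368}{14233} = - \frac{951048493}{625896175}$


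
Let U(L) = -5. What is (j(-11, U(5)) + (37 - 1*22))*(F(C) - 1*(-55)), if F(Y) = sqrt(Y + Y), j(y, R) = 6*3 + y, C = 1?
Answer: 1210 + 22*sqrt(2) ≈ 1241.1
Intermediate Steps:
j(y, R) = 18 + y
F(Y) = sqrt(2)*sqrt(Y) (F(Y) = sqrt(2*Y) = sqrt(2)*sqrt(Y))
(j(-11, U(5)) + (37 - 1*22))*(F(C) - 1*(-55)) = ((18 - 11) + (37 - 1*22))*(sqrt(2)*sqrt(1) - 1*(-55)) = (7 + (37 - 22))*(sqrt(2)*1 + 55) = (7 + 15)*(sqrt(2) + 55) = 22*(55 + sqrt(2)) = 1210 + 22*sqrt(2)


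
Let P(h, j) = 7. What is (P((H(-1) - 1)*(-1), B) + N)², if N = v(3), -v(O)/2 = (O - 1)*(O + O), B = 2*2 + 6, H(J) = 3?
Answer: 289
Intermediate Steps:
B = 10 (B = 4 + 6 = 10)
v(O) = -4*O*(-1 + O) (v(O) = -2*(O - 1)*(O + O) = -2*(-1 + O)*2*O = -4*O*(-1 + O))
N = -24 (N = 4*3*(1 - 1*3) = 4*3*(1 - 3) = 4*3*(-2) = -24)
(P((H(-1) - 1)*(-1), B) + N)² = (7 - 24)² = (-17)² = 289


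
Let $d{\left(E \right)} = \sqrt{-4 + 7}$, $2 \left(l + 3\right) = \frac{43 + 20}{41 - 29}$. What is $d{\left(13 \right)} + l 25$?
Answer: $- \frac{75}{8} + \sqrt{3} \approx -7.643$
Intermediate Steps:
$l = - \frac{3}{8}$ ($l = -3 + \frac{\left(43 + 20\right) \frac{1}{41 - 29}}{2} = -3 + \frac{63 \cdot \frac{1}{12}}{2} = -3 + \frac{1}{2} \cdot \frac{21}{4} = -3 + \frac{21}{8} = - \frac{3}{8} \approx -0.375$)
$d{\left(E \right)} = \sqrt{3}$
$d{\left(13 \right)} + l 25 = \sqrt{3} - \frac{75}{8} = - \frac{75}{8} + \sqrt{3}$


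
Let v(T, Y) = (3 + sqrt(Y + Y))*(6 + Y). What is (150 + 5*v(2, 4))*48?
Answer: 14400 + 4800*sqrt(2) ≈ 21188.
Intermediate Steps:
v(T, Y) = (3 + sqrt(2)*sqrt(Y))*(6 + Y) (v(T, Y) = (3 + sqrt(2*Y))*(6 + Y) = (3 + sqrt(2)*sqrt(Y))*(6 + Y))
(150 + 5*v(2, 4))*48 = (150 + 5*(18 + 3*4 + sqrt(2)*4**(3/2) + 6*sqrt(2)*sqrt(4)))*48 = (150 + 5*(18 + 12 + sqrt(2)*8 + 6*sqrt(2)*2))*48 = (150 + 5*(18 + 12 + 8*sqrt(2) + 12*sqrt(2)))*48 = (150 + 5*(30 + 20*sqrt(2)))*48 = (150 + (150 + 100*sqrt(2)))*48 = (300 + 100*sqrt(2))*48 = 14400 + 4800*sqrt(2)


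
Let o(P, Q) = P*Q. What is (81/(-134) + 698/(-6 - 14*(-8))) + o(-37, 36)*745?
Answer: -7047556207/7102 ≈ -9.9233e+5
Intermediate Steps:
(81/(-134) + 698/(-6 - 14*(-8))) + o(-37, 36)*745 = (81/(-134) + 698/(-6 - 14*(-8))) - 37*36*745 = (81*(-1/134) + 698/(-6 + 112)) - 1332*745 = (-81/134 + 698/106) - 992340 = (-81/134 + 698*(1/106)) - 992340 = (-81/134 + 349/53) - 992340 = 42473/7102 - 992340 = -7047556207/7102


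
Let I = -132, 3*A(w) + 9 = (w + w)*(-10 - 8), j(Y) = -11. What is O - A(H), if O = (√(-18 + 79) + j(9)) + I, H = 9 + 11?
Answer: 100 + √61 ≈ 107.81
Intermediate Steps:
H = 20
A(w) = -3 - 12*w (A(w) = -3 + ((w + w)*(-10 - 8))/3 = -3 + ((2*w)*(-18))/3 = -3 + (-36*w)/3 = -3 - 12*w)
O = -143 + √61 (O = (√(-18 + 79) - 11) - 132 = (√61 - 11) - 132 = (-11 + √61) - 132 = -143 + √61 ≈ -135.19)
O - A(H) = (-143 + √61) - (-3 - 12*20) = (-143 + √61) - (-3 - 240) = (-143 + √61) - 1*(-243) = (-143 + √61) + 243 = 100 + √61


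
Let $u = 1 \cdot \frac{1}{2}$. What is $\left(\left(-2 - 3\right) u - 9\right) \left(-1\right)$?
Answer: $\frac{23}{2} \approx 11.5$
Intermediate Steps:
$u = \frac{1}{2}$ ($u = 1 \cdot \frac{1}{2} = \frac{1}{2} \approx 0.5$)
$\left(\left(-2 - 3\right) u - 9\right) \left(-1\right) = \left(\left(-2 - 3\right) \frac{1}{2} - 9\right) \left(-1\right) = \left(\left(-5\right) \frac{1}{2} - 9\right) \left(-1\right) = \left(- \frac{5}{2} - 9\right) \left(-1\right) = \left(- \frac{23}{2}\right) \left(-1\right) = \frac{23}{2}$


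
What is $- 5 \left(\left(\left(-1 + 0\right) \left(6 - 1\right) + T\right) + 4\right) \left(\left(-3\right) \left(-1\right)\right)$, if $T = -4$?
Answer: $75$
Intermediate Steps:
$- 5 \left(\left(\left(-1 + 0\right) \left(6 - 1\right) + T\right) + 4\right) \left(\left(-3\right) \left(-1\right)\right) = - 5 \left(\left(\left(-1 + 0\right) \left(6 - 1\right) - 4\right) + 4\right) \left(\left(-3\right) \left(-1\right)\right) = - 5 \left(\left(\left(-1\right) 5 - 4\right) + 4\right) 3 = - 5 \left(\left(-5 - 4\right) + 4\right) 3 = - 5 \left(-9 + 4\right) 3 = \left(-5\right) \left(-5\right) 3 = 25 \cdot 3 = 75$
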